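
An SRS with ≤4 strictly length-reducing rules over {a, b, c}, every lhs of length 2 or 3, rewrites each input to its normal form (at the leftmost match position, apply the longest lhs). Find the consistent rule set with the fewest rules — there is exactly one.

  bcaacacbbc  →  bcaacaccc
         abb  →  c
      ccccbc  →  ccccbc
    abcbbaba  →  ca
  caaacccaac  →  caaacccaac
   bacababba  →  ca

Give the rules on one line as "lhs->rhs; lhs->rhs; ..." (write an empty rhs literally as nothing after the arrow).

  | bcaacacbbc => bcaacaccc
  | abb => bb => c
  | ccccbc
  | abcbbaba => bcbbaba => bccaba => bcaba => baba => bba => ca

ab->b; bb->c; cab->ab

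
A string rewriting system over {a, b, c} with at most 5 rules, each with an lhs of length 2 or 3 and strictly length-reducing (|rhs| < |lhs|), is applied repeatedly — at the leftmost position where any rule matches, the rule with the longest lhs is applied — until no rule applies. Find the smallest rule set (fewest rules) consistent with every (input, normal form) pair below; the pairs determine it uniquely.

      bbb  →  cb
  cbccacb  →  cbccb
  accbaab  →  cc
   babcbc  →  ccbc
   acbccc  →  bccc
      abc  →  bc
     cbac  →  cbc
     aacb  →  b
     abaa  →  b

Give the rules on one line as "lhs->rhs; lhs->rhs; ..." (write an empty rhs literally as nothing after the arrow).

ab->b; ac->; ba->b; bb->c

  | bbb => cb
  | cbccacb => cbccb
  | accbaab => cbaab => cbab => cbb => cc
  | babcbc => bbcbc => ccbc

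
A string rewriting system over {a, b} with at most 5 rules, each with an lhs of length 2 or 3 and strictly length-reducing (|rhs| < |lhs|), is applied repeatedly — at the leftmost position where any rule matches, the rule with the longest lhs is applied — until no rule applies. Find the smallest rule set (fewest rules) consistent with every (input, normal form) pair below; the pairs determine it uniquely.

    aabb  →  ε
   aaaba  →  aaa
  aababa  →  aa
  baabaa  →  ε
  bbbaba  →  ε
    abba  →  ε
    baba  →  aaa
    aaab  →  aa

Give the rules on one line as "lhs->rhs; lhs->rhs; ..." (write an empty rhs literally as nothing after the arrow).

  | aabb => ab => ε
  | aaaba => aaa
  | aababa => aaba => aa
  | baabaa => baa => ε

ab->; ba->; baa->; bab->aa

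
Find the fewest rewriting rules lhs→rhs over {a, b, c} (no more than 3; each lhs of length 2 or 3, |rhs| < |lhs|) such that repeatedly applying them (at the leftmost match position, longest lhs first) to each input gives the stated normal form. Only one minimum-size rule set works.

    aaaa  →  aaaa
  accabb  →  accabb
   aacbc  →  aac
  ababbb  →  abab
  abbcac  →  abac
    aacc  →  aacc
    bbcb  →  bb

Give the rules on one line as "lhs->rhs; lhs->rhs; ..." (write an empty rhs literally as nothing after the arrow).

bbb->b; bc->

  | aaaa
  | accabb
  | aacbc => aac
  | ababbb => abab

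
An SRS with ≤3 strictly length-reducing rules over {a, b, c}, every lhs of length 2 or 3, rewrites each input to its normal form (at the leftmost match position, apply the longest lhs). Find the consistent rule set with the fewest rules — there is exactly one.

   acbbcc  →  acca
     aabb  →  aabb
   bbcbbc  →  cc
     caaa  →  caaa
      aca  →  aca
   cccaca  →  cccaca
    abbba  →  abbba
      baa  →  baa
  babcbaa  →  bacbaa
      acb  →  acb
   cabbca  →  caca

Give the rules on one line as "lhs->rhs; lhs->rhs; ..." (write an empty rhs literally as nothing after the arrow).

  | acbbcc => acbca => acca
  | aabb
  | bbcbbc => bcbbc => cbbc => cbc => cc
  | caaa

bc->c; bcc->ca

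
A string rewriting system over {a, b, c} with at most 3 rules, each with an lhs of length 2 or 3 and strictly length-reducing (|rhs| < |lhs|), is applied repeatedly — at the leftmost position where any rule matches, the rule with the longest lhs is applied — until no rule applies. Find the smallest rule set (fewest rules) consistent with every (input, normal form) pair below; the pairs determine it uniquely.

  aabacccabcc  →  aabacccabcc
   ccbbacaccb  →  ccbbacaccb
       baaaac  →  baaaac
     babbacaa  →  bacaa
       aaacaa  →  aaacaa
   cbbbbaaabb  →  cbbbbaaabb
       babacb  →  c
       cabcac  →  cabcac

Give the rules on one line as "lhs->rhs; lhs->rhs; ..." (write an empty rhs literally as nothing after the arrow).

acb->c; bab->

  | aabacccabcc
  | ccbbacaccb
  | baaaac
  | babbacaa => bacaa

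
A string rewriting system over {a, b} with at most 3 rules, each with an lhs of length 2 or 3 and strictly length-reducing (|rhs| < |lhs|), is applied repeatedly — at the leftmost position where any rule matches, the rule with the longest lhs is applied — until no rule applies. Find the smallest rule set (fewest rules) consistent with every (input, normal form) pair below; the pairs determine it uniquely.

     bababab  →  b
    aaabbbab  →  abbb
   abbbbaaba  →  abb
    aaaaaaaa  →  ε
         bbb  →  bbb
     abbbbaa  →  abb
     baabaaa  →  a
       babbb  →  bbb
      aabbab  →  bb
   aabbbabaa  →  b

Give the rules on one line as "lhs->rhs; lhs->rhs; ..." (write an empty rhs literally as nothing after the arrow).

  | bababab => babab => bab => b
  | aaabbbab => abbbab => abbb
  | abbbbaaba => abbbaba => abbba => abb
  | aaaaaaaa => aaaaaa => aaaa => aa => ε

aa->; ba->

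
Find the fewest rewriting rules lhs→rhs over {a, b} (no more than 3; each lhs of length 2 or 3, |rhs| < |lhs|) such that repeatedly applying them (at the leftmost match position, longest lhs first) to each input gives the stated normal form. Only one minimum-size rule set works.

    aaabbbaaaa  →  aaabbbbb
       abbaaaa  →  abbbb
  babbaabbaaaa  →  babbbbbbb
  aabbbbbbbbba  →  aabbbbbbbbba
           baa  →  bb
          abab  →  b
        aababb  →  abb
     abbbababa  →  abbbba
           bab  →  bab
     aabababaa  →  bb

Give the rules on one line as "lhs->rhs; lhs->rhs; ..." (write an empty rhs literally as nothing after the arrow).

  | aaabbbaaaa => aaabbbbaa => aaabbbbb
  | abbaaaa => abbbaa => abbbb
  | babbaabbaaaa => babbbbbaaaa => babbbbbbaa => babbbbbbb
  | aabbbbbbbbba

aba->; baa->bb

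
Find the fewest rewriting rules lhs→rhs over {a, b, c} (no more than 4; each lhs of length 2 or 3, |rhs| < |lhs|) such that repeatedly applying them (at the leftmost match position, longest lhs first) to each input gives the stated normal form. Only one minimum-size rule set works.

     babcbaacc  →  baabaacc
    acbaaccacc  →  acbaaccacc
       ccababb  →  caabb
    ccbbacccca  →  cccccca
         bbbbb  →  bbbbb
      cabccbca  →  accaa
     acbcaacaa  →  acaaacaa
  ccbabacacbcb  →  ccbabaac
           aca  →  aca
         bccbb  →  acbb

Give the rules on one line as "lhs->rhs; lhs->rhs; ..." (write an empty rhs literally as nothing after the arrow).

  | babcbaacc => baabaacc
  | acbaaccacc
  | ccababb => cbcabb => caabb
  | ccbbacccca => cccccca

bba->; bc->a; cab->bc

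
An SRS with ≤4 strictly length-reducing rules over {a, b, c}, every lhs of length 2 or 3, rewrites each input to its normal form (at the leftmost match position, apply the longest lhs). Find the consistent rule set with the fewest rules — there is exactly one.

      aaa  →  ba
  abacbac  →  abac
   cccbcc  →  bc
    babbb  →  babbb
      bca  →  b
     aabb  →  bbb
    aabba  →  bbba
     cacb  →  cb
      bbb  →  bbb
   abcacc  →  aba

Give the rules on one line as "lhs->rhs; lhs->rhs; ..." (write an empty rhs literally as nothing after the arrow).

  | aaa => ba
  | abacbac => abacac => abac
  | cccbcc => acbcc => accc => aac => bc
  | babbb

aa->b; acb->ac; ca->; cc->a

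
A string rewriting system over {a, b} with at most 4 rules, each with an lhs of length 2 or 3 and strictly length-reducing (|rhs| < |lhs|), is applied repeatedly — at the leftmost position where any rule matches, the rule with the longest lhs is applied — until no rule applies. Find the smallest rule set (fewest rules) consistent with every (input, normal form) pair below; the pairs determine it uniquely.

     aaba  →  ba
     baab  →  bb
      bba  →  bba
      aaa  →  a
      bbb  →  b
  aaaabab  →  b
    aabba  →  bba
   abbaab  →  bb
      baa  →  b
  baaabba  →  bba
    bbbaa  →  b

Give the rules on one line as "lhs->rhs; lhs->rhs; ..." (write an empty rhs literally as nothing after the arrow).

aa->; ab->; bbb->b

  | aaba => ba
  | baab => bb
  | bba
  | aaa => a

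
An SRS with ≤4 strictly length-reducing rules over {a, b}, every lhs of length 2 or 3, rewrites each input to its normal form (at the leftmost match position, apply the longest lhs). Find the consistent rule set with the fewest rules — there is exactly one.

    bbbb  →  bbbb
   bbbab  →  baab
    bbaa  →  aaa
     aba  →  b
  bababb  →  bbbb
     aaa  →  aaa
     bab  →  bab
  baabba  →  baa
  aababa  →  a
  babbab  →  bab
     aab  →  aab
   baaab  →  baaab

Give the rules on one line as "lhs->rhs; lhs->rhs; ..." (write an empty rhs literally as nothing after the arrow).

aba->b; abb->; bba->aa

  | bbbb
  | bbbab => baab
  | bbaa => aaa
  | aba => b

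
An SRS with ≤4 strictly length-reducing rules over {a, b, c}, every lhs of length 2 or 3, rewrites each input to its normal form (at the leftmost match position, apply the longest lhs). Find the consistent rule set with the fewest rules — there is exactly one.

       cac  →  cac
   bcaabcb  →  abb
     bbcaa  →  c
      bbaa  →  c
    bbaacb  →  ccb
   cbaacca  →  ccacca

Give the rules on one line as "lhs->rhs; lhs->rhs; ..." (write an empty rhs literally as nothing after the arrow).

  | cac
  | bcaabcb => baabcb => cabcb => abcb => abb
  | bbcaa => bbaa => bca => ba => c
  | bbaa => bca => ba => c

ba->c; bc->b; cab->ab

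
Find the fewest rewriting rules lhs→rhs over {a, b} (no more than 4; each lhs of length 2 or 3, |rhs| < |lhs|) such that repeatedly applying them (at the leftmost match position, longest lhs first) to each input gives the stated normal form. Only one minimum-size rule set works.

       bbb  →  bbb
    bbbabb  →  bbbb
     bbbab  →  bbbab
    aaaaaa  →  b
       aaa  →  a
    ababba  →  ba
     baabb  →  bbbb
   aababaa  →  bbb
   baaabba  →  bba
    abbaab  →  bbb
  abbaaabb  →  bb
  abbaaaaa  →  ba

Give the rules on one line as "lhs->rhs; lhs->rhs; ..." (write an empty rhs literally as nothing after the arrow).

aa->b; aaa->a; abb->b

  | bbb
  | bbbabb => bbbb
  | bbbab
  | aaaaaa => aaaa => aa => b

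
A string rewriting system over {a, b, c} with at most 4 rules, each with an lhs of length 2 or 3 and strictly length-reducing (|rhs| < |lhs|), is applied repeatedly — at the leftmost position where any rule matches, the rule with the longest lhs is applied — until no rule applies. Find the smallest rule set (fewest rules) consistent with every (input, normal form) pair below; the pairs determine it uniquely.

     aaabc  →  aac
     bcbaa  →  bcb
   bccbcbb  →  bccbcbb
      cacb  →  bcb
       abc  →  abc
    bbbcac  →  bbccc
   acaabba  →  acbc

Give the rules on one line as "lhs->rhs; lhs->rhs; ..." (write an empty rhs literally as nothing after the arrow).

  | aaabc => aac
  | bcbaa => bcca => bcb
  | bccbcbb
  | cacb => bcb

aab->a; ba->c; bca->cc; ca->b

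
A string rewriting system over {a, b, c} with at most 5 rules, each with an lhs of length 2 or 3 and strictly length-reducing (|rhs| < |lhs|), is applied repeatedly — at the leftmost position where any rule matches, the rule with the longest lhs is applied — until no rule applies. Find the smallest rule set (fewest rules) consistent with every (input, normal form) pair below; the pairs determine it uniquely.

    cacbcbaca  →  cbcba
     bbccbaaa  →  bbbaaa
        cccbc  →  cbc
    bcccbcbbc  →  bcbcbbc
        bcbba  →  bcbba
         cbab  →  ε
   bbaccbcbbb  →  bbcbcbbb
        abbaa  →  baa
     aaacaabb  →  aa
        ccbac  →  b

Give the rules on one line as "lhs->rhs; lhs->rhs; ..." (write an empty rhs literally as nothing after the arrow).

  | cacbcbaca => cbcbaca => cbcba
  | bbccbaaa => bbbaaa
  | cccbc => cbc
  | bcccbcbbc => bcbcbbc

ab->; ac->; bab->c; cc->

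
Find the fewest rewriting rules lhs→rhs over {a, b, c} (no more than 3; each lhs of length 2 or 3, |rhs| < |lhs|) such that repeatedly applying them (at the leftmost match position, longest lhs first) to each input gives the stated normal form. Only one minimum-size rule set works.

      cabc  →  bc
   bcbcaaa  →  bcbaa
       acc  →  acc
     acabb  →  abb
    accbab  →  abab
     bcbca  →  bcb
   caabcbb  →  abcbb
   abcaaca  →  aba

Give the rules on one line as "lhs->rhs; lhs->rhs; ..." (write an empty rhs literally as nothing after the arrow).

ca->; ccb->b

  | cabc => bc
  | bcbcaaa => bcbaa
  | acc
  | acabb => abb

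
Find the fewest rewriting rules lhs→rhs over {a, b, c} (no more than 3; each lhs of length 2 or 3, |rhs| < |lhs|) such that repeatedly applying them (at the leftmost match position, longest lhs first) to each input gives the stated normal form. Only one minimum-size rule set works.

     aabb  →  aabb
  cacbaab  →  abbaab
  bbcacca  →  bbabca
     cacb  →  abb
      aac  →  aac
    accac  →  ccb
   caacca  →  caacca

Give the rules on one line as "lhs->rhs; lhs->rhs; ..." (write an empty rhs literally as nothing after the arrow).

  | aabb
  | cacbaab => abbaab
  | bbcacca => bbabca
  | cacb => abb

aca->cc; cac->ab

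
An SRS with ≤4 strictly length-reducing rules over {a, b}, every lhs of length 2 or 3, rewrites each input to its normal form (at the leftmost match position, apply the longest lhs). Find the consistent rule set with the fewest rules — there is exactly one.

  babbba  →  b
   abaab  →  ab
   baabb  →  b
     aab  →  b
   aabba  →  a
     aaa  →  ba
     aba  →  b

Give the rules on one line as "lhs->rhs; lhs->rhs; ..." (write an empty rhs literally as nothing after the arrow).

  | babbba => babba => baa => bb => b
  | abaab => bbab => ab
  | baabb => bbbb => bbb => bb => b
  | aab => bb => b

aa->b; aba->bb; bb->b; bba->a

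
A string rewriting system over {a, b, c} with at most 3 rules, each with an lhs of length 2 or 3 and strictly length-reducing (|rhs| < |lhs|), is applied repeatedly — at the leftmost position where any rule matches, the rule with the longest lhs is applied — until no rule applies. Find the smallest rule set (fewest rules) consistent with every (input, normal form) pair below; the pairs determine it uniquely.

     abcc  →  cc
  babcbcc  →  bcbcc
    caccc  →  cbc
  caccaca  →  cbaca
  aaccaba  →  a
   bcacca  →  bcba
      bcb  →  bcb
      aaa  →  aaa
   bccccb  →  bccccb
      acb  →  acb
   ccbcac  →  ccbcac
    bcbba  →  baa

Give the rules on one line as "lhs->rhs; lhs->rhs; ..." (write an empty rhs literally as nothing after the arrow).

  | abcc => cc
  | babcbcc => bcbcc
  | caccc => cbc
  | caccaca => cbaca

ab->; acc->b; cbb->a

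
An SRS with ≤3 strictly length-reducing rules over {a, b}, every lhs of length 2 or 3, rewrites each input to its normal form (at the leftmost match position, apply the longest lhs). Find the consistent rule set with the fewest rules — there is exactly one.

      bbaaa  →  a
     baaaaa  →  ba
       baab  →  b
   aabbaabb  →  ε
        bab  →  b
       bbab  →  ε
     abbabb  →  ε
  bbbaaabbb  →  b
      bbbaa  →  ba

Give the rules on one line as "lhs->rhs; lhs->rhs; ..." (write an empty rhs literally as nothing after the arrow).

  | bbaaa => aaa => aa => a
  | baaaaa => baaaa => baaa => baa => ba
  | baab => bab => b
  | aabbaabb => abbaabb => baabb => babb => bb => ε

aa->a; ab->; bb->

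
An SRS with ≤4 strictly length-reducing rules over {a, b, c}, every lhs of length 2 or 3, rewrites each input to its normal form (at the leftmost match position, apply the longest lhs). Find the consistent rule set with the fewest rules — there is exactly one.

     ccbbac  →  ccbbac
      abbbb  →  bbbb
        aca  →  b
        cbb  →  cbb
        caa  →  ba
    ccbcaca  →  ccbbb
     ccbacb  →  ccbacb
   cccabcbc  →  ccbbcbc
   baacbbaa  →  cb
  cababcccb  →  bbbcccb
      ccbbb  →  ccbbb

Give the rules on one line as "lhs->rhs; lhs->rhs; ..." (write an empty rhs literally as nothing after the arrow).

  | ccbbac
  | abbbb => bbbb
  | aca => ab => b
  | cbb

ab->b; baa->; ca->b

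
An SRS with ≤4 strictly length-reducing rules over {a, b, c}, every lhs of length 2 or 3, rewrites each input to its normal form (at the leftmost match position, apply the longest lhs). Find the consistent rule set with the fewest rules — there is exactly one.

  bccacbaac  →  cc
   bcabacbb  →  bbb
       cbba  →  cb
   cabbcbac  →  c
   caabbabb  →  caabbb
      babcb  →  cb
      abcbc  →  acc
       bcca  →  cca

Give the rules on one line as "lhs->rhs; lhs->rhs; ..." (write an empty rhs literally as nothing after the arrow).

  | bccacbaac => ccacbaac => cbbaac => cbac => cc
  | bcabacbb => cabacbb => cacbb => bbb
  | cbba => cb
  | cabbcbac => cabcbac => cacbac => bbac => bc => c

ba->; bc->c; cac->b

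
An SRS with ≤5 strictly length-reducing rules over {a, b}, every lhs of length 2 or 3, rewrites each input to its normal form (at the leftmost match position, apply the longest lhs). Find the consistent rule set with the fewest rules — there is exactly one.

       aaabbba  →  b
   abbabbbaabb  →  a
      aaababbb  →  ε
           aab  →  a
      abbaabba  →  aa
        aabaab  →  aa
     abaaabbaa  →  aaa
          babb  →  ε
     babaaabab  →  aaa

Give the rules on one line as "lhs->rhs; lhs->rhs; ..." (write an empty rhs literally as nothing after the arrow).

aab->a; ab->; aba->b; bab->a

  | aaabbba => aabba => aba => b
  | abbabbbaabb => babbbaabb => abbaabb => baabb => bab => a
  | aaababbb => aaabbb => aabb => ab => ε
  | aab => a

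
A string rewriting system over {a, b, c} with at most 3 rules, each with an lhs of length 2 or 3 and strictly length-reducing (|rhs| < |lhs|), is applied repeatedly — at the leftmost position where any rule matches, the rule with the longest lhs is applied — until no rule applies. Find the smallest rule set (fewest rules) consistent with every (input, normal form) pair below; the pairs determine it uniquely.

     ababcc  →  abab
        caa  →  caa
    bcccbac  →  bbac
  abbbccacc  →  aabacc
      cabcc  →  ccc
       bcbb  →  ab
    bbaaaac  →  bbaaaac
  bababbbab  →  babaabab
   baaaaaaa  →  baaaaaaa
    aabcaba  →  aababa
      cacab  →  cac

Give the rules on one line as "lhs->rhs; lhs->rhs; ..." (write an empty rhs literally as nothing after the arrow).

  | ababcc => ababc => abab
  | caa
  | bcccbac => bccbac => bcbac => bbac
  | abbbccacc => aabccacc => aabcacc => aabacc

bbb->ab; bc->b; cab->c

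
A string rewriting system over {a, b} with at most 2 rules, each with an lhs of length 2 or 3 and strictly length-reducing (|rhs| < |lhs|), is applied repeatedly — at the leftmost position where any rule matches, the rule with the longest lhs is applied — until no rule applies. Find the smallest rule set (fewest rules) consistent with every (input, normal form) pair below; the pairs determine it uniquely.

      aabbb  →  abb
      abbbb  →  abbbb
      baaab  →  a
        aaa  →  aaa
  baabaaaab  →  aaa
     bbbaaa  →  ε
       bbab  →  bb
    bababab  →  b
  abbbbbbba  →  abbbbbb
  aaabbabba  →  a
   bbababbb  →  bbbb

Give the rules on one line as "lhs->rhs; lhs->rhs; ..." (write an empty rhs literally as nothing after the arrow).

  | aabbb => abb
  | abbbb
  | baaab => aab => a
  | aaa

aab->a; ba->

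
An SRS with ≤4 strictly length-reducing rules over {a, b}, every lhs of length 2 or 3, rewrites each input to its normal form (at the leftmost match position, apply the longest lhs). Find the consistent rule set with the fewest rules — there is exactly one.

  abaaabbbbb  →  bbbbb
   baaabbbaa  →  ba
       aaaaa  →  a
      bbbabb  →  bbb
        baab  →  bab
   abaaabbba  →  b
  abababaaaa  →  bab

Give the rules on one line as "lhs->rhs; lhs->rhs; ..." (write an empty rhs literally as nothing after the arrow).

aa->a; aba->ab; abb->b; bba->

  | abaaabbbbb => abaabbbbb => ababbbbb => abbbbbb => bbbbb
  | baaabbbaa => baabbbaa => babbbaa => bbbaa => ba
  | aaaaa => aaaa => aaa => aa => a
  | bbbabb => bbb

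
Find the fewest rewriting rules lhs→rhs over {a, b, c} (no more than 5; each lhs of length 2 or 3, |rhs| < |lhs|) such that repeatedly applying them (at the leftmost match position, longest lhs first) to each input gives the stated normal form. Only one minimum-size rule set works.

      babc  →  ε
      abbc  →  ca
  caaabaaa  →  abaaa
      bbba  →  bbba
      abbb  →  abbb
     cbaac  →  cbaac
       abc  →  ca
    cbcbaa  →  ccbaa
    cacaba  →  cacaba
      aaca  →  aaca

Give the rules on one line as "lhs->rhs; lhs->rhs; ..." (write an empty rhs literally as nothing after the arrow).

  | babc => bca => ε
  | abbc => abc => ca
  | caaabaaa => abaaa
  | bbba

abc->ca; bc->c; bca->; caa->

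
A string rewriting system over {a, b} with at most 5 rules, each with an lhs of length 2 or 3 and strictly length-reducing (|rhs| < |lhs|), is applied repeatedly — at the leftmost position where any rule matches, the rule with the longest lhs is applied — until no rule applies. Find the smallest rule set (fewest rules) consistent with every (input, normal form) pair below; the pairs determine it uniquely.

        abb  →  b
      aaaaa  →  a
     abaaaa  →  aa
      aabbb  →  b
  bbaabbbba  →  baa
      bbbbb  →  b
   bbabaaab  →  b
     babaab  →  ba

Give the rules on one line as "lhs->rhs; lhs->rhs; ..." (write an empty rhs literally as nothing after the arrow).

  | abb => b
  | aaaaa => aaa => a
  | abaaaa => aaaa => aa
  | aabbb => abb => b

aaa->a; ab->; bb->b; bbb->ba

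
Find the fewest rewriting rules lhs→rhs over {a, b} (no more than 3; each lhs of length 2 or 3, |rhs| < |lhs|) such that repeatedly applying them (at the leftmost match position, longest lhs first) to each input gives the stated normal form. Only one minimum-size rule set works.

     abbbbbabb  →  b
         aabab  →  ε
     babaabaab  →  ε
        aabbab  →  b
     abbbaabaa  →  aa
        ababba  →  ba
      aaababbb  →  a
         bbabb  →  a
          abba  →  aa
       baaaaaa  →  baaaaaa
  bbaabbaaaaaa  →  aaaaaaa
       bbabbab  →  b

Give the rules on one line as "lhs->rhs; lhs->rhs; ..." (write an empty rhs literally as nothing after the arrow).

ab->b; bab->; bb->a

  | abbbbbabb => bbbbbabb => abbbabb => bbbabb => ababb => babb => b
  | aabab => abab => bab => ε
  | babaabaab => aabaab => abaab => baab => bab => ε
  | aabbab => abbab => bbab => aab => ab => b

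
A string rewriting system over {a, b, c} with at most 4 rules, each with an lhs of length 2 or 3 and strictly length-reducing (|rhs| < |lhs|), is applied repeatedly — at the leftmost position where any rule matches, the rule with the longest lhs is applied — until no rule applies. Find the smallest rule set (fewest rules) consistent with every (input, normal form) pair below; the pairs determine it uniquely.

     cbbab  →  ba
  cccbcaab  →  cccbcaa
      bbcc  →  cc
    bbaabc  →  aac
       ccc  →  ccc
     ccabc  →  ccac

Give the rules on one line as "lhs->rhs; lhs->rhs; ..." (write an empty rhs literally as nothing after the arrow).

ab->a; bb->; cbb->b

  | cbbab => bab => ba
  | cccbcaab => cccbcaa
  | bbcc => cc
  | bbaabc => aabc => aac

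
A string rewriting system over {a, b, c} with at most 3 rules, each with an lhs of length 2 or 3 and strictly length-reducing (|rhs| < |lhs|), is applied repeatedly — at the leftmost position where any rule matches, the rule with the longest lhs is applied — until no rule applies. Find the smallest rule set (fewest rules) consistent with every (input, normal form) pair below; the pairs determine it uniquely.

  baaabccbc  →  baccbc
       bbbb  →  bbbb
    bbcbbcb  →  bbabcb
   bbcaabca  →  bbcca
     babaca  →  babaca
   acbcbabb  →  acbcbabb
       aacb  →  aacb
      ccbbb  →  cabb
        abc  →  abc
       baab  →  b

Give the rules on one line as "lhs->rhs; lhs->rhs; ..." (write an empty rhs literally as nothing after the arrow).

aab->; cbb->ab

  | baaabccbc => baccbc
  | bbbb
  | bbcbbcb => bbabcb
  | bbcaabca => bbcca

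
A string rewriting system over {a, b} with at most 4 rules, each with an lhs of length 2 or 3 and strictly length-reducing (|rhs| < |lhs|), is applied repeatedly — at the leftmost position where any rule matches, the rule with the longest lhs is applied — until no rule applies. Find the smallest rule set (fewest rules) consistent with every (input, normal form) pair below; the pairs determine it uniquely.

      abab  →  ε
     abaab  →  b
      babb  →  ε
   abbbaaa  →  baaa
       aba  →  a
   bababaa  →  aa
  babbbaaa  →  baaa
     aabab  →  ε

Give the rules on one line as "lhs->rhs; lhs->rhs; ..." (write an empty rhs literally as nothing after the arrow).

  | abab => ab => ε
  | abaab => aab => b
  | babb => abb => ε
  | abbbaaa => baaa

aab->b; ab->; abb->; bab->ab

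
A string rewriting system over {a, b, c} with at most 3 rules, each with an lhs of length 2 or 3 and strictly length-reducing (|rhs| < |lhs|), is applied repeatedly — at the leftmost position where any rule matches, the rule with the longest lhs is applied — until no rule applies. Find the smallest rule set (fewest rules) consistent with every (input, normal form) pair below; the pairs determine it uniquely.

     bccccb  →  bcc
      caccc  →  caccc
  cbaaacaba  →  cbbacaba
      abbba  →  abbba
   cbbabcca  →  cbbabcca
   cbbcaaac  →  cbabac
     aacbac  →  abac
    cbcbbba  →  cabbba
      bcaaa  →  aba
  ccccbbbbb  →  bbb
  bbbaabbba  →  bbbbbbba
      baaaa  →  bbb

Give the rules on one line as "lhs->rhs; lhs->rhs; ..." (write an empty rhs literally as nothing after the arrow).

  | bccccb => bcc
  | caccc
  | cbaaacaba => cbbacaba
  | abbba

aa->b; bcb->ab; ccb->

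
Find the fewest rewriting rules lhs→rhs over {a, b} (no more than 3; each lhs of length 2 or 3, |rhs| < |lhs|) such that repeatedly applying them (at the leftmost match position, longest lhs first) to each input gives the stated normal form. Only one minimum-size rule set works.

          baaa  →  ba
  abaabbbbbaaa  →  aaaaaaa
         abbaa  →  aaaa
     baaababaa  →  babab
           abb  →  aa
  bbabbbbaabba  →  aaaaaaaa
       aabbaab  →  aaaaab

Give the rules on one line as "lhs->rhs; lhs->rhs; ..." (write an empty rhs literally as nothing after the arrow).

baa->b; bb->a

  | baaa => ba
  | abaabbbbbaaa => abbbbbbaaa => aabbbbaaa => aaabbaaa => aaaaaaa
  | abbaa => aaaa
  | baaababaa => bababaa => babab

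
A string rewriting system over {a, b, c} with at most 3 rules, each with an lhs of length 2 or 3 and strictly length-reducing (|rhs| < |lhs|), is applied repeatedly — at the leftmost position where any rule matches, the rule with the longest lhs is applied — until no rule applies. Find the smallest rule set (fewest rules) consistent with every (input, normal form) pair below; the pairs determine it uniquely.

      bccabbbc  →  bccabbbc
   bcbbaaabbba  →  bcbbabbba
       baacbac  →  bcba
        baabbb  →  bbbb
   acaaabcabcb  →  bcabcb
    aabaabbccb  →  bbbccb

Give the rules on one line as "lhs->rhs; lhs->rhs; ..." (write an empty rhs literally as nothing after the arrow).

  | bccabbbc
  | bcbbaaabbba => bcbbabbba
  | baacbac => bcbac => bcba
  | baabbb => bbbb

aa->; ac->a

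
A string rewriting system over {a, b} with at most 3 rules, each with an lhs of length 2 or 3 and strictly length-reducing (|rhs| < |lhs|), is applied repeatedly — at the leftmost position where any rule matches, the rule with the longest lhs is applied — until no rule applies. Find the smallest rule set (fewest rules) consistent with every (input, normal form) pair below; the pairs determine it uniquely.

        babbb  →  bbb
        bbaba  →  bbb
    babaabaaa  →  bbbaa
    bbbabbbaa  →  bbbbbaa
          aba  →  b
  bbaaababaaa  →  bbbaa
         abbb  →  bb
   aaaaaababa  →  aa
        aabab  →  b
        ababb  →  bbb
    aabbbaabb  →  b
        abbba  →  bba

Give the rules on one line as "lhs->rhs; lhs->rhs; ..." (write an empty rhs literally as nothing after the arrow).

ab->; aba->b

  | babbb => bbb
  | bbaba => bbb
  | babaabaaa => bbabaaa => bbbaa
  | bbbabbbaa => bbbbbaa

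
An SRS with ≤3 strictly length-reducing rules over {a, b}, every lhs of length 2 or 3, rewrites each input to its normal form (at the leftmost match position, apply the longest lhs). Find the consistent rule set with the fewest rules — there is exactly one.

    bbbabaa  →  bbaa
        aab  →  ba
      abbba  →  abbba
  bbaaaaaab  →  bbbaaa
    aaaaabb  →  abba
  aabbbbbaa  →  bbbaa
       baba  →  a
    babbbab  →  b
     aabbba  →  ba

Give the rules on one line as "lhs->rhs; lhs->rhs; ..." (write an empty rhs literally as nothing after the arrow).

aab->ba; bab->

  | bbbabaa => bbaa
  | aab => ba
  | abbba
  | bbaaaaaab => bbaaaaba => bbaabaa => bbbaaa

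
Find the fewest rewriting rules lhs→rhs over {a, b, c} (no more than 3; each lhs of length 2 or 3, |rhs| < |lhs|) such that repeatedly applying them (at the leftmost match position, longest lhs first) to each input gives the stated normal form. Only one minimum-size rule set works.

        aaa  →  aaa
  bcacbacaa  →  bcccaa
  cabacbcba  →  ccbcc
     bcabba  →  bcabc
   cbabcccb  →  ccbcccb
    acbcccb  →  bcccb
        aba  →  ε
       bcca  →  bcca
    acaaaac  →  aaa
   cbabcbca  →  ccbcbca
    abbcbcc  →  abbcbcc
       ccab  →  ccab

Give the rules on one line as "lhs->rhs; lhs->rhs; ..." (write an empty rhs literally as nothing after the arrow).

ac->; ba->c

  | aaa
  | bcacbacaa => bcbacaa => bcccaa
  | cabacbcba => caccbcba => ccbcba => ccbcc
  | bcabba => bcabc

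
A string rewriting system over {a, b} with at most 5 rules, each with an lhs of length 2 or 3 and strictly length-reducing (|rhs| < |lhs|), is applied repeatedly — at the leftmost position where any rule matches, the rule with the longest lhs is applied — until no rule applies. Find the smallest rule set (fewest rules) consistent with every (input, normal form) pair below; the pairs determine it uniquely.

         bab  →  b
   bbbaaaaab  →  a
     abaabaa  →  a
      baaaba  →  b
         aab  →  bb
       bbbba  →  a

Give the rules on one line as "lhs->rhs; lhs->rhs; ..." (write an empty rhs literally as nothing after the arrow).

aa->b; aaa->b; ab->; bbb->a

  | bab => b
  | bbbaaaaab => aaaaaab => baaab => bbb => a
  | abaabaa => aabaa => bbaa => bbb => a
  | baaaba => bbba => aa => b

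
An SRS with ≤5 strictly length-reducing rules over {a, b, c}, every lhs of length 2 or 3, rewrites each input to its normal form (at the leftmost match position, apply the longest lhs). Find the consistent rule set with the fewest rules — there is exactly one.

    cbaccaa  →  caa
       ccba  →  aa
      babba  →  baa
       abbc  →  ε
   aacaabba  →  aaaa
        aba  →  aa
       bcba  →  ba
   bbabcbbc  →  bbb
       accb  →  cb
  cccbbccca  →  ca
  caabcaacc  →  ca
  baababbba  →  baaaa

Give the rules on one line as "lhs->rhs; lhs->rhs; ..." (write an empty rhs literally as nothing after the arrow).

ab->a; ac->; bc->; cc->a

  | cbaccaa => cbcaa => caa
  | ccba => aba => aa
  | babba => baba => baa
  | abbc => abc => ac => ε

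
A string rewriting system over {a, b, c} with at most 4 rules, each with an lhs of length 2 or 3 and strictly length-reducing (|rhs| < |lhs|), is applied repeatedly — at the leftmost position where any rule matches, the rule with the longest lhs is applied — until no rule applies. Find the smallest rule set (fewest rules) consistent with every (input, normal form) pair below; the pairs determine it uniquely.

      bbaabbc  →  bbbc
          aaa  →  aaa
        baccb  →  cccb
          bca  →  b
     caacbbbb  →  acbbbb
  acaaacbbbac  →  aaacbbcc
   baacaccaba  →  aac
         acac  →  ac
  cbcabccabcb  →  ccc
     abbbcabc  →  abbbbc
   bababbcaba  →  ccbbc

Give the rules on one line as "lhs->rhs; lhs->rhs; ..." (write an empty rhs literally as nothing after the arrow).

  | bbaabbc => bcabbc => bbbc
  | aaa
  | baccb => cccb
  | bca => b

ba->c; bcb->ac; ca->; cca->aa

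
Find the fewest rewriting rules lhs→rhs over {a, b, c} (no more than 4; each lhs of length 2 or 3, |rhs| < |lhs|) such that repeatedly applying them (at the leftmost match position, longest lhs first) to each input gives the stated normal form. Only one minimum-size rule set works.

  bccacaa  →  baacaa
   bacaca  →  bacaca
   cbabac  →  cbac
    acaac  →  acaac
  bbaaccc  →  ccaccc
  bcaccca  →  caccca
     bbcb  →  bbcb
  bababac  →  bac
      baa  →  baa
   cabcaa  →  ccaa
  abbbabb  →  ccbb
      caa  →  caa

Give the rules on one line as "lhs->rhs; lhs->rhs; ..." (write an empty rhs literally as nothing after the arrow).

ab->; bba->cc; bca->ca; bcc->ba

  | bccacaa => baacaa
  | bacaca
  | cbabac => cbac
  | acaac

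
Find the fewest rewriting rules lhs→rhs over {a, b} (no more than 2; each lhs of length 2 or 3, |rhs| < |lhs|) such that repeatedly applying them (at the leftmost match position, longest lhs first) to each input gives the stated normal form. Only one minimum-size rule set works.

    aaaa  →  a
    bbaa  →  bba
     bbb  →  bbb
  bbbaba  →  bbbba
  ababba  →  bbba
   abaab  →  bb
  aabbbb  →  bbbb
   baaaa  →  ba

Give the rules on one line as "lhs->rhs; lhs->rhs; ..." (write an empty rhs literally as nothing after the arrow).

aa->a; ab->b

  | aaaa => aaa => aa => a
  | bbaa => bba
  | bbb
  | bbbaba => bbbba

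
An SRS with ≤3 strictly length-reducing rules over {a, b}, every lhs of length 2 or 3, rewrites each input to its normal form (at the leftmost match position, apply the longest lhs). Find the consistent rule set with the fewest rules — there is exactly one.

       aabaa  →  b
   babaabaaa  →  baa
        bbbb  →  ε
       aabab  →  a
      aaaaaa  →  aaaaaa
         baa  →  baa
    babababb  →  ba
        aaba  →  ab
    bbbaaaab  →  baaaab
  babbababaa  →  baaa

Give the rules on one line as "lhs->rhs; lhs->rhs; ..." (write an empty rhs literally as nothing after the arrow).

  | aabaa => aba => b
  | babaabaaa => bbabaaa => abaaa => baa
  | bbbb => bb => ε
  | aabab => abb => a

aba->b; bb->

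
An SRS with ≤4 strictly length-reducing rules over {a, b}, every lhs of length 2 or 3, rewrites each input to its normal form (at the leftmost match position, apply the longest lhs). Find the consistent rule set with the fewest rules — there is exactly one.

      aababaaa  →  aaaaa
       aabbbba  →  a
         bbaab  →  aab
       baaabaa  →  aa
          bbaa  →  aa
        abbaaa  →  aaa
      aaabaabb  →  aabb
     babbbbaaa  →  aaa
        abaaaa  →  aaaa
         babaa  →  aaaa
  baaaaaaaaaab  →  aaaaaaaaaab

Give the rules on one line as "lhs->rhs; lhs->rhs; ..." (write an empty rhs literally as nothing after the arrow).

  | aababaaa => ababaaa => babaaa => aaaaa
  | aabbbba => aabbba => aabba => aaba => aba => ba => a
  | bbaab => baab => aab
  | baaabaa => aaabaa => aabaa => abaa => baa => aa

aba->ba; ba->a; bab->aa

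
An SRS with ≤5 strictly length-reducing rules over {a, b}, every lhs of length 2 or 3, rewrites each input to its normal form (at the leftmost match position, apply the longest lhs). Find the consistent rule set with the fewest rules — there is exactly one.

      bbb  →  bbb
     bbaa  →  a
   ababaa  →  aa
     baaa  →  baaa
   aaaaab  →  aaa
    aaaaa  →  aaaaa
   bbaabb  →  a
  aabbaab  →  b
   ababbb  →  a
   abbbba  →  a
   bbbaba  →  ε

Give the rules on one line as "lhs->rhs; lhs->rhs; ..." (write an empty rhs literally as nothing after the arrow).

  | bbb
  | bbaa => a
  | ababaa => abaa => aa
  | baaa

aab->; ab->a; aba->a; bba->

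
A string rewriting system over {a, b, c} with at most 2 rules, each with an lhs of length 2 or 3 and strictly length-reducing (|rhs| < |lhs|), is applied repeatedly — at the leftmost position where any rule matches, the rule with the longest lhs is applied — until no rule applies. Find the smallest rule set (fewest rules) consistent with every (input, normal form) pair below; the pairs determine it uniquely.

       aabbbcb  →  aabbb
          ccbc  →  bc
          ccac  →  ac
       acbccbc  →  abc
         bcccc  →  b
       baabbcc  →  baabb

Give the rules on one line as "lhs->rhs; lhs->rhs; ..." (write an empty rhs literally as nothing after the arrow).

  | aabbbcb => aabbb
  | ccbc => bc
  | ccac => ac
  | acbccbc => accbc => abc

cb->; cc->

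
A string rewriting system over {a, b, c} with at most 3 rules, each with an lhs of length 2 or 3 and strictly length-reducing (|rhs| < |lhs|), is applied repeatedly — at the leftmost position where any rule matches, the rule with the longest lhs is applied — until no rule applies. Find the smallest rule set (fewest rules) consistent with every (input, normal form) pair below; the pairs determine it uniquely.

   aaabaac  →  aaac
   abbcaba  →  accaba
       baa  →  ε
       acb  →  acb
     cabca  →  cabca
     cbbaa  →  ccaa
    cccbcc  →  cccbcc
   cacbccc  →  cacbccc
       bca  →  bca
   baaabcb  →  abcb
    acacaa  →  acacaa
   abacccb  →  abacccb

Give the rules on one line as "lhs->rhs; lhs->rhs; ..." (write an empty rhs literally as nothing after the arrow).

baa->; bb->c

  | aaabaac => aaac
  | abbcaba => accaba
  | baa => ε
  | acb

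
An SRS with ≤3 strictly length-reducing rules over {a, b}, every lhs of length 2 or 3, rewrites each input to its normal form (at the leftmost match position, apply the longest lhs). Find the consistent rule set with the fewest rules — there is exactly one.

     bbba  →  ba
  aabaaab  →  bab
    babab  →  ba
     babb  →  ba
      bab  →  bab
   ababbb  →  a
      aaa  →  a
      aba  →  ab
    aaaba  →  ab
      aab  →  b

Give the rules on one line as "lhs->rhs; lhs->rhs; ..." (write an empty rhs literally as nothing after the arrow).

  | bbba => ba
  | aabaaab => baaab => bab
  | babab => babb => ba
  | babb => ba

aa->; aba->ab; bb->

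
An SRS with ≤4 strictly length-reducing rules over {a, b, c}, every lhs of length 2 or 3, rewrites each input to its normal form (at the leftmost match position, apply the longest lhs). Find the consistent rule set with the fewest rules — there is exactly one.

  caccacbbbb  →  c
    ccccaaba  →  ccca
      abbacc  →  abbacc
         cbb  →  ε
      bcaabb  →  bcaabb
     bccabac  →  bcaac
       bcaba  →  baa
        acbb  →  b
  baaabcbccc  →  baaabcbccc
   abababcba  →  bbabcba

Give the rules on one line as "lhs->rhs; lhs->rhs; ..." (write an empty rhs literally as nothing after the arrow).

  | caccacbbbb => caccbbb => cacb => c
  | ccccaaba => ccccab => ccca
  | abbacc
  | cbb => ε

aba->b; acb->; cab->a; cbb->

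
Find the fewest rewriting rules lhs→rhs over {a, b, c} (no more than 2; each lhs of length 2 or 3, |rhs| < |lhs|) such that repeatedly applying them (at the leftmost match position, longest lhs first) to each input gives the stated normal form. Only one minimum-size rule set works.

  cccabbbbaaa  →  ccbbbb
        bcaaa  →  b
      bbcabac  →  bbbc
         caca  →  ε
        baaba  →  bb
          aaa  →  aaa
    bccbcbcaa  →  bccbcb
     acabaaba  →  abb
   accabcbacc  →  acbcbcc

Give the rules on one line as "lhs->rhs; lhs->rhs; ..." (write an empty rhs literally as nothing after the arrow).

  | cccabbbbaaa => ccbbbbaaa => ccbbbbaa => ccbbbba => ccbbbb
  | bcaaa => baa => ba => b
  | bbcabac => bbbac => bbbc
  | caca => ca => ε

ba->b; ca->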